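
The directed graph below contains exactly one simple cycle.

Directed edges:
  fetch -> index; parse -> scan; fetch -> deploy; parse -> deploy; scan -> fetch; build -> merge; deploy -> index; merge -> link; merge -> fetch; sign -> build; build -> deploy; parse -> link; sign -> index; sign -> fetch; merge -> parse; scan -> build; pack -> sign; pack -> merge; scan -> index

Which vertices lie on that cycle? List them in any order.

scan, build, merge, parse

DFS with gray/black marking from merge:
merge gray
  parse gray
    scan gray
      index gray
      index black
      fetch gray
        deploy gray
          deploy→index: index black — skip
        deploy black
        fetch→index: index black — skip
      fetch black
      build gray
        build→merge: merge is gray → back edge
Back edge closes the cycle merge → parse → scan → build → merge; its vertices are {scan, build, merge, parse}.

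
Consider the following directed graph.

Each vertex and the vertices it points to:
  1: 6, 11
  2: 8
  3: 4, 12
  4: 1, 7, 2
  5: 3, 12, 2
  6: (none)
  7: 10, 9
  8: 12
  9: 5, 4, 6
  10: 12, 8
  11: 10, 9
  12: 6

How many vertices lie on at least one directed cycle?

A vertex is on a directed cycle iff it belongs to a strongly connected component of size ≥ 2 (or has a self-loop).
The vertices on cycles are {1, 3, 4, 5, 7, 9, 11} — 7 in total.

7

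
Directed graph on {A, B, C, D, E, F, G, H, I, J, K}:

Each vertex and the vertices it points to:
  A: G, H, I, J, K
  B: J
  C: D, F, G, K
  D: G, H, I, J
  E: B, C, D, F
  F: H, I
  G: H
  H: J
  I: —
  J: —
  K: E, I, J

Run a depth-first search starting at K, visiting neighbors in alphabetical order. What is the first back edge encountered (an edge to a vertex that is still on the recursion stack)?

C->K

DFS from K (visiting neighbors in alphabetical order); mark gray on enter, black on exit:
K gray
  E gray
    B gray
      J gray
      J black
    B black
    C gray
      D gray
        G gray
          H gray
            H→J: J black — skip
          H black
        G black
        D→H: H black — skip
        I gray
        I black
        D→J: J black — skip
      D black
      F gray
        F→H: H black — skip
        F→I: I black — skip
      F black
      C→G: G black — skip
      C→K: K is gray → back edge
First back edge: C → K.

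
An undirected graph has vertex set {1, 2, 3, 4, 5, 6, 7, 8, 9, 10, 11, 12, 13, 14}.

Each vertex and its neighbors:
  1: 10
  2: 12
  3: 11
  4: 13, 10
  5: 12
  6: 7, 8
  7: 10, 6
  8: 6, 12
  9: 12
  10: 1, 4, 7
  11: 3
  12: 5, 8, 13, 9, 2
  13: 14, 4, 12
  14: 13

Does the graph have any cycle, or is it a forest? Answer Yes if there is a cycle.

DFS, tracking each vertex's parent; an edge to a visited non-parent vertex closes a cycle.
Start from 5:
visit 5 (parent –)
  visit 12 (parent 5)
    12–5: parent, skip
    visit 8 (parent 12)
      visit 6 (parent 8)
        visit 7 (parent 6)
          visit 10 (parent 7)
            visit 1 (parent 10)
              1–10: parent, skip
            visit 4 (parent 10)
              visit 13 (parent 4)
                visit 14 (parent 13)
                  14–13: parent, skip
                13–4: parent, skip
                13–12: 12 visited and ≠ parent → cycle
Cycle: 12 – 8 – 6 – 7 – 10 – 4 – 13 – 12.

Yes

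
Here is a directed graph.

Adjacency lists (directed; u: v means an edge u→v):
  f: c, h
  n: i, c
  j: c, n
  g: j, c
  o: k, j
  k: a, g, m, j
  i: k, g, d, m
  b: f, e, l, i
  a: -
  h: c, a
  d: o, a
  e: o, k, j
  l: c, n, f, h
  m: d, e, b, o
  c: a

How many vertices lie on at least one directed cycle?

11

A vertex is on a directed cycle iff it belongs to a strongly connected component of size ≥ 2 (or has a self-loop).
The vertices on cycles are {b, d, e, g, i, j, k, l, m, n, o} — 11 in total.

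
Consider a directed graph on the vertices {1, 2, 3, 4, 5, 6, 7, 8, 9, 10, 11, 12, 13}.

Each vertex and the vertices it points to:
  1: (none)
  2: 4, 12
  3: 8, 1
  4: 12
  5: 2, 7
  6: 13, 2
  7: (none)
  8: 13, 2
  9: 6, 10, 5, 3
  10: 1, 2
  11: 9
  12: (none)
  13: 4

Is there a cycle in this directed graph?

DFS with white/gray/black marking, starting from 12:
12 gray
12 black
1 gray
1 black
2 gray
  4 gray
    4→12: 12 black — skip
  4 black
  2→12: 12 black — skip
2 black
3 gray
  8 gray
    13 gray
      13→4: 4 black — skip
    13 black
    8→2: 2 black — skip
  8 black
  3→1: 1 black — skip
3 black
5 gray
  5→2: 2 black — skip
  7 gray
  7 black
5 black
6 gray
  6→13: 13 black — skip
  6→2: 2 black — skip
6 black
9 gray
  9→6: 6 black — skip
  10 gray
    10→1: 1 black — skip
    10→2: 2 black — skip
  10 black
  9→5: 5 black — skip
  9→3: 3 black — skip
9 black
11 gray
  11→9: 9 black — skip
11 black
Every edge goes to a white or black vertex — no back edge, so the graph is acyclic.

No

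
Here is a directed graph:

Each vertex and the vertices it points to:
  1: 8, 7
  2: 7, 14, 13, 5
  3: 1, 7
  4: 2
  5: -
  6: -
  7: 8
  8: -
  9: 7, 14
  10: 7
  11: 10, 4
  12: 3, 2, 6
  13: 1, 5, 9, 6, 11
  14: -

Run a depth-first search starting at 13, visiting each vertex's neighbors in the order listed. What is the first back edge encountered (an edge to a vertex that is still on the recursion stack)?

2->13

DFS from 13 (visiting each vertex's neighbors in the order listed); mark gray on enter, black on exit:
13 gray
  1 gray
    8 gray
    8 black
    7 gray
      7→8: 8 black — skip
    7 black
  1 black
  5 gray
  5 black
  9 gray
    9→7: 7 black — skip
    14 gray
    14 black
  9 black
  6 gray
  6 black
  11 gray
    10 gray
      10→7: 7 black — skip
    10 black
    4 gray
      2 gray
        2→7: 7 black — skip
        2→14: 14 black — skip
        2→13: 13 is gray → back edge
First back edge: 2 → 13.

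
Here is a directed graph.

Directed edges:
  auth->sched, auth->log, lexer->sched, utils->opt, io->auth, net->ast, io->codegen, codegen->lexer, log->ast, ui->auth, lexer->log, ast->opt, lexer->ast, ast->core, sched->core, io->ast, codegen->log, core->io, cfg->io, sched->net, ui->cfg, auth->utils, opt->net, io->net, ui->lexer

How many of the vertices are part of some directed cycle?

11

A vertex is on a directed cycle iff it belongs to a strongly connected component of size ≥ 2 (or has a self-loop).
The vertices on cycles are {io, ast, log, net, opt, auth, core, lexer, sched, utils, codegen} — 11 in total.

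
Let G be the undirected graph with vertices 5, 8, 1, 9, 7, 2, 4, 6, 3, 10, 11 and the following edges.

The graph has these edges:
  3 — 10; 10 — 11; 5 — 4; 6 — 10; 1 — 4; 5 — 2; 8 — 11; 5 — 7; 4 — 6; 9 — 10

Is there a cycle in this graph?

No

DFS, tracking each vertex's parent; an edge to a visited non-parent vertex closes a cycle.
Start from 11:
visit 11 (parent –)
  visit 8 (parent 11)
    8–11: parent, skip
  visit 10 (parent 11)
    visit 6 (parent 10)
      visit 4 (parent 6)
        visit 1 (parent 4)
          1–4: parent, skip
        visit 5 (parent 4)
          visit 2 (parent 5)
            2–5: parent, skip
          visit 7 (parent 5)
            7–5: parent, skip
          5–4: parent, skip
        4–6: parent, skip
      6–10: parent, skip
    visit 9 (parent 10)
      9–10: parent, skip
    visit 3 (parent 10)
      3–10: parent, skip
    10–11: parent, skip
No non-parent visited neighbor found — the graph is a forest.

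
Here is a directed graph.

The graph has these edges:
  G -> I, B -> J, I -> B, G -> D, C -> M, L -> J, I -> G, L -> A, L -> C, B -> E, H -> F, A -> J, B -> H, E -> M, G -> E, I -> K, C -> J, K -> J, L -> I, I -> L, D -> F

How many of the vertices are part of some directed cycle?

A vertex is on a directed cycle iff it belongs to a strongly connected component of size ≥ 2 (or has a self-loop).
The vertices on cycles are {G, I, L} — 3 in total.

3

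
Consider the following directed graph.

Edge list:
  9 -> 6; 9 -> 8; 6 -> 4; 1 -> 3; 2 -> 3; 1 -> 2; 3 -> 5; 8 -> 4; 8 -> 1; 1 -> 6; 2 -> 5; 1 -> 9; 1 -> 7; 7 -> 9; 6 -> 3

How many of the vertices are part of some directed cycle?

4

A vertex is on a directed cycle iff it belongs to a strongly connected component of size ≥ 2 (or has a self-loop).
The vertices on cycles are {1, 7, 8, 9} — 4 in total.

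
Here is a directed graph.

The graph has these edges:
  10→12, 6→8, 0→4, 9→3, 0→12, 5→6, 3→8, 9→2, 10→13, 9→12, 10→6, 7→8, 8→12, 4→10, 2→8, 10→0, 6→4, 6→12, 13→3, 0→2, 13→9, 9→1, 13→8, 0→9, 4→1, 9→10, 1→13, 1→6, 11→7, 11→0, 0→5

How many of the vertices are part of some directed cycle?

A vertex is on a directed cycle iff it belongs to a strongly connected component of size ≥ 2 (or has a self-loop).
The vertices on cycles are {0, 1, 4, 5, 6, 9, 10, 13} — 8 in total.

8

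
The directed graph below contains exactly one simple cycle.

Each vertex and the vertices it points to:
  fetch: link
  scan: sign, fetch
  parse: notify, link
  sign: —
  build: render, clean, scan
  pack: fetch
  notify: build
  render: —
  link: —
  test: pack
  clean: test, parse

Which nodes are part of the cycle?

build, clean, parse, notify

DFS with gray/black marking from notify:
notify gray
  build gray
    render gray
    render black
    clean gray
      test gray
        pack gray
          fetch gray
            link gray
            link black
          fetch black
        pack black
      test black
      parse gray
        parse→notify: notify is gray → back edge
Back edge closes the cycle notify → build → clean → parse → notify; its vertices are {build, clean, parse, notify}.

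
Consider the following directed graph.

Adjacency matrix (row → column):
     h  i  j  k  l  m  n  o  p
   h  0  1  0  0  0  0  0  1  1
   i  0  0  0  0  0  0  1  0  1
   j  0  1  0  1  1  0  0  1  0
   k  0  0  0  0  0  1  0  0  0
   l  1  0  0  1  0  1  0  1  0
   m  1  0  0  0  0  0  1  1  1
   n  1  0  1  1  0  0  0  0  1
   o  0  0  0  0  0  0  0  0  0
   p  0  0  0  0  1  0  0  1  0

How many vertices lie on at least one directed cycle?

A vertex is on a directed cycle iff it belongs to a strongly connected component of size ≥ 2 (or has a self-loop).
The vertices on cycles are {h, i, j, k, l, m, n, p} — 8 in total.

8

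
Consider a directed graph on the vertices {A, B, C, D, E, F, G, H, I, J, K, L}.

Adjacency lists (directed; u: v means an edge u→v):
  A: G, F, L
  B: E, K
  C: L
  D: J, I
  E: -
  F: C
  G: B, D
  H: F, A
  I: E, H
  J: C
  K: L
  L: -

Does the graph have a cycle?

Yes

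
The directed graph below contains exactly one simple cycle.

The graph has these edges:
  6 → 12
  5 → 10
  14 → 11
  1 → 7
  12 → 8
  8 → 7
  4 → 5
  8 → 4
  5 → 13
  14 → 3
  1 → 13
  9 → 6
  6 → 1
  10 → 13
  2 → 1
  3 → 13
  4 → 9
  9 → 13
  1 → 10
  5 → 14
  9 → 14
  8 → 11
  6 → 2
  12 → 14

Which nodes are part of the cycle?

4, 6, 8, 9, 12

DFS with gray/black marking from 4:
4 gray
  5 gray
    13 gray
    13 black
    14 gray
      3 gray
        3→13: 13 black — skip
      3 black
      11 gray
      11 black
    14 black
    10 gray
      10→13: 13 black — skip
    10 black
  5 black
  9 gray
    6 gray
      12 gray
        12→14: 14 black — skip
        8 gray
          8→11: 11 black — skip
          8→4: 4 is gray → back edge
Back edge closes the cycle 4 → 9 → 6 → 12 → 8 → 4; its vertices are {4, 6, 8, 9, 12}.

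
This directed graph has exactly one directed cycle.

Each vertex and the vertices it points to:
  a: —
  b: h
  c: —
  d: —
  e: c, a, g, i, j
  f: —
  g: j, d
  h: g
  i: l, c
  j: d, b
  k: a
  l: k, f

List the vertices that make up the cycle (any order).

DFS with gray/black marking from j:
j gray
  d gray
  d black
  b gray
    h gray
      g gray
        g→j: j is gray → back edge
Back edge closes the cycle j → b → h → g → j; its vertices are {b, g, h, j}.

b, g, h, j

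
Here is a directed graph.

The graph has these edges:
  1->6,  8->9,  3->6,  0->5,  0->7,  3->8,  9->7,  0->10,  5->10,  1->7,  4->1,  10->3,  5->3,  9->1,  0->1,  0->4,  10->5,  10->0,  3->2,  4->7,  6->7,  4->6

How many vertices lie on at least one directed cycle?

3

A vertex is on a directed cycle iff it belongs to a strongly connected component of size ≥ 2 (or has a self-loop).
The vertices on cycles are {0, 5, 10} — 3 in total.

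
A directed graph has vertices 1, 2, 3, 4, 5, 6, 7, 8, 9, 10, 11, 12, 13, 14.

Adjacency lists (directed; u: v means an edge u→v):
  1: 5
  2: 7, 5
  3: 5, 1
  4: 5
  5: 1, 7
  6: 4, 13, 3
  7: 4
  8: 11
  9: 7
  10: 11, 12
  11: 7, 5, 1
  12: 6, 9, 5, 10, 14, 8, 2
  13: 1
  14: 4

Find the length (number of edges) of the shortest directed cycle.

2

For each vertex v, BFS finds the shortest path from v back to v.
The shortest such closed walk is 12 → 10 → 12, length 2.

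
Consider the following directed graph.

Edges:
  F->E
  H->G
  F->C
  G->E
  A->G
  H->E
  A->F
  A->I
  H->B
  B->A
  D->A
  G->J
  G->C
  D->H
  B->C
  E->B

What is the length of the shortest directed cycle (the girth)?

4

For each vertex v, BFS finds the shortest path from v back to v.
The shortest such closed walk is A → G → E → B → A, length 4.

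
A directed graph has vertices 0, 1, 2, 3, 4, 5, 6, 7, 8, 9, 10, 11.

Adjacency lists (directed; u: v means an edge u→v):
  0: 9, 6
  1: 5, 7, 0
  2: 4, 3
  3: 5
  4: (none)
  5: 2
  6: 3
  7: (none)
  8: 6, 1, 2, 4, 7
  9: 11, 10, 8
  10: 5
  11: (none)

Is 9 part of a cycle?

Yes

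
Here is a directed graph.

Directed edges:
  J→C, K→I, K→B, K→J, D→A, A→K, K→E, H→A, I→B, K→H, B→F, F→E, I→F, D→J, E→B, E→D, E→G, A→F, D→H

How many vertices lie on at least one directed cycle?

8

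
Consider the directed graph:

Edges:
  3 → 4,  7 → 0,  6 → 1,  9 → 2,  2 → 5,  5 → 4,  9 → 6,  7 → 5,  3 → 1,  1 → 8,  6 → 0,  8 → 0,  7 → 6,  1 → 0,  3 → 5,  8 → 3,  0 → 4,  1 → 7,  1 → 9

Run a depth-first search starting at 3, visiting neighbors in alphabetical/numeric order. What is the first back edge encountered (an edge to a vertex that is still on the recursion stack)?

DFS from 3 (visiting neighbors in alphabetical/numeric order); mark gray on enter, black on exit:
3 gray
  1 gray
    0 gray
      4 gray
      4 black
    0 black
    7 gray
      7→0: 0 black — skip
      5 gray
        5→4: 4 black — skip
      5 black
      6 gray
        6→0: 0 black — skip
        6→1: 1 is gray → back edge
First back edge: 6 → 1.

6→1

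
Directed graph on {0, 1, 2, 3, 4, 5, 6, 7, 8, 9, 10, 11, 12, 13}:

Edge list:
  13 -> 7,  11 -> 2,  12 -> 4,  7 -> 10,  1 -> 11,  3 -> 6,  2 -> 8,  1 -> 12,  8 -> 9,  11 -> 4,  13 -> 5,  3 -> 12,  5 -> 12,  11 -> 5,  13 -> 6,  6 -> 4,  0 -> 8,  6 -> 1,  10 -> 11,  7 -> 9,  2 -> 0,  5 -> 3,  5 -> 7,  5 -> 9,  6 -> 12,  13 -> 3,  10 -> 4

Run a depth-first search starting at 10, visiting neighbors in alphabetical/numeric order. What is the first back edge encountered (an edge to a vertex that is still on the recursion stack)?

DFS from 10 (visiting neighbors in alphabetical/numeric order); mark gray on enter, black on exit:
10 gray
  4 gray
  4 black
  11 gray
    2 gray
      0 gray
        8 gray
          9 gray
          9 black
        8 black
      0 black
      2→8: 8 black — skip
    2 black
    11→4: 4 black — skip
    5 gray
      3 gray
        6 gray
          1 gray
            1→11: 11 is gray → back edge
First back edge: 1 → 11.

1→11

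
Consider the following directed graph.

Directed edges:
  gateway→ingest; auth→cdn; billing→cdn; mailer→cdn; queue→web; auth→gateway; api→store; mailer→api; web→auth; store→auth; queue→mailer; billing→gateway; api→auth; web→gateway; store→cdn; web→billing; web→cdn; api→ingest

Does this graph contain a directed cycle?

No

DFS with white/gray/black marking, starting from gateway:
gateway gray
  ingest gray
  ingest black
gateway black
auth gray
  cdn gray
  cdn black
  auth→gateway: gateway black — skip
auth black
store gray
  store→auth: auth black — skip
  store→cdn: cdn black — skip
store black
mailer gray
  api gray
    api→auth: auth black — skip
    api→store: store black — skip
    api→ingest: ingest black — skip
  api black
  mailer→cdn: cdn black — skip
mailer black
queue gray
  web gray
    web→cdn: cdn black — skip
    web→gateway: gateway black — skip
    billing gray
      billing→gateway: gateway black — skip
      billing→cdn: cdn black — skip
    billing black
    web→auth: auth black — skip
  web black
  queue→mailer: mailer black — skip
queue black
Every edge goes to a white or black vertex — no back edge, so the graph is acyclic.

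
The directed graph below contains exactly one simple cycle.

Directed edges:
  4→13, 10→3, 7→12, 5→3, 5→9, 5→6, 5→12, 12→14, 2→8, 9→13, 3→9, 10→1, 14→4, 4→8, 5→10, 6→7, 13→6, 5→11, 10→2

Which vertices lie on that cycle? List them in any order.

4, 6, 7, 12, 13, 14

DFS with gray/black marking from 6:
6 gray
  7 gray
    12 gray
      14 gray
        4 gray
          13 gray
            13→6: 6 is gray → back edge
Back edge closes the cycle 6 → 7 → 12 → 14 → 4 → 13 → 6; its vertices are {4, 6, 7, 12, 13, 14}.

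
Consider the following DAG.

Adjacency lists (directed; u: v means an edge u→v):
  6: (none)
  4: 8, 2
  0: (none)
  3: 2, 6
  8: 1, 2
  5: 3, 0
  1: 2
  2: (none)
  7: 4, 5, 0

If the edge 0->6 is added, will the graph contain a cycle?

No

Adding 0→6 creates a cycle iff 6 can already reach 0.
Explore from 6: no path reaches 0. The graph stays acyclic.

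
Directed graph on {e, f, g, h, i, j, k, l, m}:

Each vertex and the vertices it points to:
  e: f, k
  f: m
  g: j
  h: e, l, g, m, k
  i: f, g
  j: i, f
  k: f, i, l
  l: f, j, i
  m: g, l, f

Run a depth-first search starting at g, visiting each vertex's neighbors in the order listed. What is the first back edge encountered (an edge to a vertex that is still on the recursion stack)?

m→g

DFS from g (visiting each vertex's neighbors in the order listed); mark gray on enter, black on exit:
g gray
  j gray
    i gray
      f gray
        m gray
          m→g: g is gray → back edge
First back edge: m → g.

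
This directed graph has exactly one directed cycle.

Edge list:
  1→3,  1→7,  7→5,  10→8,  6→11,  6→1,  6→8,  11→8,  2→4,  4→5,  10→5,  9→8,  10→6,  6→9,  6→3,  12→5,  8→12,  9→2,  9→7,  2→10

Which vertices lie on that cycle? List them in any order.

2, 6, 9, 10

DFS with gray/black marking from 6:
6 gray
  1 gray
    3 gray
    3 black
    7 gray
      5 gray
      5 black
    7 black
  1 black
  6→3: 3 black — skip
  11 gray
    8 gray
      12 gray
        12→5: 5 black — skip
      12 black
    8 black
  11 black
  9 gray
    9→8: 8 black — skip
    9→7: 7 black — skip
    2 gray
      4 gray
        4→5: 5 black — skip
      4 black
      10 gray
        10→6: 6 is gray → back edge
Back edge closes the cycle 6 → 9 → 2 → 10 → 6; its vertices are {2, 6, 9, 10}.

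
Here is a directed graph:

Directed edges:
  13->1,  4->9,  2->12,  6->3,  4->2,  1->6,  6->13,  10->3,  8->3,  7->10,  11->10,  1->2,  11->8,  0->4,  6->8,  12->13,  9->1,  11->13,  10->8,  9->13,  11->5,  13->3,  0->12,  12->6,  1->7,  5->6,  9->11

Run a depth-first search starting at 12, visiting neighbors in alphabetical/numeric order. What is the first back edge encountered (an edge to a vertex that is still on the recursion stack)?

2→12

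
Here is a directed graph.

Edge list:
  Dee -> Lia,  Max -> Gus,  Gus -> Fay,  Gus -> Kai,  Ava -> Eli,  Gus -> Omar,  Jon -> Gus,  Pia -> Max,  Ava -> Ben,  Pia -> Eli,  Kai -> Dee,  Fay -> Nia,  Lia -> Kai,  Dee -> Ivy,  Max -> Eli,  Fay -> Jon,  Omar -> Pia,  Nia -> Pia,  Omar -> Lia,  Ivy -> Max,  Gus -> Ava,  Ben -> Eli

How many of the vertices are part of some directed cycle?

A vertex is on a directed cycle iff it belongs to a strongly connected component of size ≥ 2 (or has a self-loop).
The vertices on cycles are {Dee, Fay, Gus, Ivy, Jon, Kai, Lia, Max, Nia, Pia, Omar} — 11 in total.

11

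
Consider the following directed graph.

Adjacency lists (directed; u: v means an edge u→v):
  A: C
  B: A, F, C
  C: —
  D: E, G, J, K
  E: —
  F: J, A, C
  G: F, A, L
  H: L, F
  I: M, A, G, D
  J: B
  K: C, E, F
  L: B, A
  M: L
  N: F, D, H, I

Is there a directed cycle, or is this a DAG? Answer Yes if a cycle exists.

Yes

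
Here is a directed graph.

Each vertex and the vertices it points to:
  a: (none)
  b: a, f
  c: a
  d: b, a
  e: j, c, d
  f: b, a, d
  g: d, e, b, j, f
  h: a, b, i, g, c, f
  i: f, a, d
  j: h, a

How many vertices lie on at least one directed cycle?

7

A vertex is on a directed cycle iff it belongs to a strongly connected component of size ≥ 2 (or has a self-loop).
The vertices on cycles are {b, d, e, f, g, h, j} — 7 in total.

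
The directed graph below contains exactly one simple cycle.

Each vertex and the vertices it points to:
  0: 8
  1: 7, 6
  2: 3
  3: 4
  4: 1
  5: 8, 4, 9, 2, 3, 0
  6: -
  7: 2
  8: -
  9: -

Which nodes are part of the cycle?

1, 2, 3, 4, 7

DFS with gray/black marking from 4:
4 gray
  1 gray
    7 gray
      2 gray
        3 gray
          3→4: 4 is gray → back edge
Back edge closes the cycle 4 → 1 → 7 → 2 → 3 → 4; its vertices are {1, 2, 3, 4, 7}.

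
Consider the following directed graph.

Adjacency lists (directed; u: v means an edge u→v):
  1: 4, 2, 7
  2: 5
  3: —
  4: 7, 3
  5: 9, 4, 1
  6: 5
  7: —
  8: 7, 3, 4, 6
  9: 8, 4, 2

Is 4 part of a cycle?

4 lies on a cycle iff there is a path from 4 back to itself.
Exploring from 4, it never reaches itself; equivalently, its strongly connected component is a singleton.

No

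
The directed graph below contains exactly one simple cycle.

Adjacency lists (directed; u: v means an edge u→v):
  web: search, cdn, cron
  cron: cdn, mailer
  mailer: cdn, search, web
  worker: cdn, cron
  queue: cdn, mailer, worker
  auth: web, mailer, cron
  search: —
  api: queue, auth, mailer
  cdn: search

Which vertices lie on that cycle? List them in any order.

DFS with gray/black marking from web:
web gray
  search gray
  search black
  cdn gray
    cdn→search: search black — skip
  cdn black
  cron gray
    cron→cdn: cdn black — skip
    mailer gray
      mailer→cdn: cdn black — skip
      mailer→search: search black — skip
      mailer→web: web is gray → back edge
Back edge closes the cycle web → cron → mailer → web; its vertices are {web, cron, mailer}.

web, cron, mailer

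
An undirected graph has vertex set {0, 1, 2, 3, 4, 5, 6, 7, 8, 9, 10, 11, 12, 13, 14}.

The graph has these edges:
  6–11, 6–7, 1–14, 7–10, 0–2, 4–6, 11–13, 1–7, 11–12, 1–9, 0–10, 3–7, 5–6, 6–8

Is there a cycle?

DFS, tracking each vertex's parent; an edge to a visited non-parent vertex closes a cycle.
Start from 4:
visit 4 (parent –)
  visit 6 (parent 4)
    6–4: parent, skip
    visit 8 (parent 6)
      8–6: parent, skip
    visit 7 (parent 6)
      visit 10 (parent 7)
        10–7: parent, skip
        visit 0 (parent 10)
          0–10: parent, skip
          visit 2 (parent 0)
            2–0: parent, skip
      visit 1 (parent 7)
        visit 14 (parent 1)
          14–1: parent, skip
        1–7: parent, skip
        visit 9 (parent 1)
          9–1: parent, skip
      7–6: parent, skip
      visit 3 (parent 7)
        3–7: parent, skip
    visit 5 (parent 6)
      5–6: parent, skip
    visit 11 (parent 6)
      11–6: parent, skip
      visit 12 (parent 11)
        12–11: parent, skip
      visit 13 (parent 11)
        13–11: parent, skip
No non-parent visited neighbor found — the graph is a forest.

No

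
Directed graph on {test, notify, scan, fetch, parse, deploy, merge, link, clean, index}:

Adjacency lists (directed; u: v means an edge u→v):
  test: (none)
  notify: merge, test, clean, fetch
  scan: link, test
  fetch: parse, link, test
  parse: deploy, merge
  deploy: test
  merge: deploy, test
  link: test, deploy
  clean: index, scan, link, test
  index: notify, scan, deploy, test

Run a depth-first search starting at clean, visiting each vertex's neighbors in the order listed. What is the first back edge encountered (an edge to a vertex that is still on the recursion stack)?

notify→clean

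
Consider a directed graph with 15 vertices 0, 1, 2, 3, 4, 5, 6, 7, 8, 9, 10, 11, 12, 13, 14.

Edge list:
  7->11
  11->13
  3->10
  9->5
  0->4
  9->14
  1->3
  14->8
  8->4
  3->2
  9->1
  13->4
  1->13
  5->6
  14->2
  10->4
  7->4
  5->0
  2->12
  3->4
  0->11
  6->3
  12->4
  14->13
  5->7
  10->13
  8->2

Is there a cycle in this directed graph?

No

DFS with white/gray/black marking, starting from 0:
0 gray
  4 gray
  4 black
  11 gray
    13 gray
      13→4: 4 black — skip
    13 black
  11 black
0 black
1 gray
  1→13: 13 black — skip
  3 gray
    3→4: 4 black — skip
    2 gray
      12 gray
        12→4: 4 black — skip
      12 black
    2 black
    10 gray
      10→4: 4 black — skip
      10→13: 13 black — skip
    10 black
  3 black
1 black
5 gray
  5→0: 0 black — skip
  7 gray
    7→11: 11 black — skip
    7→4: 4 black — skip
  7 black
  6 gray
    6→3: 3 black — skip
  6 black
5 black
8 gray
  8→4: 4 black — skip
  8→2: 2 black — skip
8 black
9 gray
  9→5: 5 black — skip
  14 gray
    14→13: 13 black — skip
    14→8: 8 black — skip
    14→2: 2 black — skip
  14 black
  9→1: 1 black — skip
9 black
Every edge goes to a white or black vertex — no back edge, so the graph is acyclic.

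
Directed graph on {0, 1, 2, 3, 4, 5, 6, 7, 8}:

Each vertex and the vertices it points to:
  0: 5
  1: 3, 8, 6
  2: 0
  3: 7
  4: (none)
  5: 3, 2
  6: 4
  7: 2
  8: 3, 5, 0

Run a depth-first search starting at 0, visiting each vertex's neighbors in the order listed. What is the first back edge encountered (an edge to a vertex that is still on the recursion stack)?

DFS from 0 (visiting each vertex's neighbors in the order listed); mark gray on enter, black on exit:
0 gray
  5 gray
    3 gray
      7 gray
        2 gray
          2→0: 0 is gray → back edge
First back edge: 2 → 0.

2→0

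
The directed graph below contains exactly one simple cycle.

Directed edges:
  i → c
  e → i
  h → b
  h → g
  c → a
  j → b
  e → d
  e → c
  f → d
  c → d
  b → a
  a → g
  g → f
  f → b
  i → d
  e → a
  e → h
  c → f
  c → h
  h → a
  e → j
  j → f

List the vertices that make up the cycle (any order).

a, b, f, g

DFS with gray/black marking from a:
a gray
  g gray
    f gray
      d gray
      d black
      b gray
        b→a: a is gray → back edge
Back edge closes the cycle a → g → f → b → a; its vertices are {a, b, f, g}.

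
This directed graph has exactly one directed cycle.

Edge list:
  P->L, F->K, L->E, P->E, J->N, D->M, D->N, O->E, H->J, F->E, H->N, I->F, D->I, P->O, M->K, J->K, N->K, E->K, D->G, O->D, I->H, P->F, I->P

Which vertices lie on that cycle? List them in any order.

D, I, O, P

DFS with gray/black marking from D:
D gray
  G gray
  G black
  I gray
    F gray
      K gray
      K black
      E gray
        E→K: K black — skip
      E black
    F black
    P gray
      L gray
        L→E: E black — skip
      L black
      O gray
        O→E: E black — skip
        O→D: D is gray → back edge
Back edge closes the cycle D → I → P → O → D; its vertices are {D, I, O, P}.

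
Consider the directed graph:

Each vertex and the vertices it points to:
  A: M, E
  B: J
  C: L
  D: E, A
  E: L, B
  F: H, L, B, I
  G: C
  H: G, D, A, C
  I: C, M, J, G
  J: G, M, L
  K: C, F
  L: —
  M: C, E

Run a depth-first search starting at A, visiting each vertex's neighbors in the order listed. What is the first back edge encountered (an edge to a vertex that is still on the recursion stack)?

J→M

DFS from A (visiting each vertex's neighbors in the order listed); mark gray on enter, black on exit:
A gray
  M gray
    C gray
      L gray
      L black
    C black
    E gray
      E→L: L black — skip
      B gray
        J gray
          G gray
            G→C: C black — skip
          G black
          J→M: M is gray → back edge
First back edge: J → M.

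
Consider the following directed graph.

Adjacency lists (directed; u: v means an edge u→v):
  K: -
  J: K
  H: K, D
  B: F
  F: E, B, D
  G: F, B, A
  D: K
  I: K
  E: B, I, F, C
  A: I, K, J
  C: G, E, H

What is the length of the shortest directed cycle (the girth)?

2

For each vertex v, BFS finds the shortest path from v back to v.
The shortest such closed walk is F → B → F, length 2.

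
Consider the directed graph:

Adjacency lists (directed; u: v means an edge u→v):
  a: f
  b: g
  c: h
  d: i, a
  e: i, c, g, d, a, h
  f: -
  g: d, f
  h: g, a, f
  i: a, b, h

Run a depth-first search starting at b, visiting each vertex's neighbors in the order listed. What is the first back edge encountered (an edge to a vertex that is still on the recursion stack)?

i→b

DFS from b (visiting each vertex's neighbors in the order listed); mark gray on enter, black on exit:
b gray
  g gray
    d gray
      i gray
        a gray
          f gray
          f black
        a black
        i→b: b is gray → back edge
First back edge: i → b.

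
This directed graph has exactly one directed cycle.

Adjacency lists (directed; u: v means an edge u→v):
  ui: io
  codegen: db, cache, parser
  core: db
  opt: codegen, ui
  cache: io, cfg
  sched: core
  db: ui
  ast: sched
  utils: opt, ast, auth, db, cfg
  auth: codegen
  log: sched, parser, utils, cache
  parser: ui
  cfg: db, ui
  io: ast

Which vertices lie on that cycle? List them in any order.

DFS with gray/black marking from ast:
ast gray
  sched gray
    core gray
      db gray
        ui gray
          io gray
            io→ast: ast is gray → back edge
Back edge closes the cycle ast → sched → core → db → ui → io → ast; its vertices are {db, io, ui, ast, core, sched}.

db, io, ui, ast, core, sched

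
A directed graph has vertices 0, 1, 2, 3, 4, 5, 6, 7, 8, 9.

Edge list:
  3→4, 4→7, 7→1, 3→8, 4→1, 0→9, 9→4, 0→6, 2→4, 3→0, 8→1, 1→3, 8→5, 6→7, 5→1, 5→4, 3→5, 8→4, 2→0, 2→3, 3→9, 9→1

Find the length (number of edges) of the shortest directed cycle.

For each vertex v, BFS finds the shortest path from v back to v.
The shortest such closed walk is 3 → 5 → 1 → 3, length 3.

3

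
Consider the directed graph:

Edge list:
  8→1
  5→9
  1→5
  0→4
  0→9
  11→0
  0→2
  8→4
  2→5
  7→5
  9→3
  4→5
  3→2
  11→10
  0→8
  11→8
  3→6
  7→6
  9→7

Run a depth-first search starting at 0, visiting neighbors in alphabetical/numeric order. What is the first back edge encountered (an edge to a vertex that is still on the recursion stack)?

3->2

DFS from 0 (visiting neighbors in alphabetical/numeric order); mark gray on enter, black on exit:
0 gray
  2 gray
    5 gray
      9 gray
        3 gray
          3→2: 2 is gray → back edge
First back edge: 3 → 2.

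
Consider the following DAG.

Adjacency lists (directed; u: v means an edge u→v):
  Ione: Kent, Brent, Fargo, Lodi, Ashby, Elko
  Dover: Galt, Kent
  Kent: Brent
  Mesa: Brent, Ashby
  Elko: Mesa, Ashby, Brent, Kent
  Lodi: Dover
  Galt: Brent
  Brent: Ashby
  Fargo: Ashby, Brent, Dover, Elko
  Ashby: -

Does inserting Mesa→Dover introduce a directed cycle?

Adding Mesa→Dover creates a cycle iff Dover can already reach Mesa.
Explore from Dover: no path reaches Mesa. The graph stays acyclic.

No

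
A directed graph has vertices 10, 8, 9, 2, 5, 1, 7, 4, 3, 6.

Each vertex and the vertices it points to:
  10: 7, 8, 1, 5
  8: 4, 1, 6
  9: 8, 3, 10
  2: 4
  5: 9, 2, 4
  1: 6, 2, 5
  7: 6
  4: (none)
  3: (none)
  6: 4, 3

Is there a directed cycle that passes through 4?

4 lies on a cycle iff there is a path from 4 back to itself.
Exploring from 4, it never reaches itself; equivalently, its strongly connected component is a singleton.

No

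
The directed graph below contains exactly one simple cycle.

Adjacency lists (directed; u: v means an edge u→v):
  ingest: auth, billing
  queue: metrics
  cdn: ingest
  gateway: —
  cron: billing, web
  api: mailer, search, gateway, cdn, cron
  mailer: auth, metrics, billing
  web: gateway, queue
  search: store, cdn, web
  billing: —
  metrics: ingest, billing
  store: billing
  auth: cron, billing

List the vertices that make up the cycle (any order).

DFS with gray/black marking from cron:
cron gray
  billing gray
  billing black
  web gray
    gateway gray
    gateway black
    queue gray
      metrics gray
        ingest gray
          auth gray
            auth→cron: cron is gray → back edge
Back edge closes the cycle cron → web → queue → metrics → ingest → auth → cron; its vertices are {web, auth, cron, queue, ingest, metrics}.

web, auth, cron, queue, ingest, metrics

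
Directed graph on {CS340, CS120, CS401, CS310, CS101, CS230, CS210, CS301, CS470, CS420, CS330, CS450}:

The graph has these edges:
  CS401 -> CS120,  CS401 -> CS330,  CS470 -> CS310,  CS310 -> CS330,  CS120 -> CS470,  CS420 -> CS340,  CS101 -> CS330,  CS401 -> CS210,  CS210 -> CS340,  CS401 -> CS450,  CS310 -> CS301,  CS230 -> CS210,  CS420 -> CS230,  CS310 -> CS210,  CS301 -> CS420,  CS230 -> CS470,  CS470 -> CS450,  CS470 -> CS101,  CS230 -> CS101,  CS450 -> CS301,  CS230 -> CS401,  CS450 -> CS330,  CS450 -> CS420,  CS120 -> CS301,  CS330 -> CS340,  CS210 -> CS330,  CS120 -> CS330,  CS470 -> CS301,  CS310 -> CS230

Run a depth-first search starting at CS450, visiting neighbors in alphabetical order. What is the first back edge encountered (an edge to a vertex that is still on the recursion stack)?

CS120->CS301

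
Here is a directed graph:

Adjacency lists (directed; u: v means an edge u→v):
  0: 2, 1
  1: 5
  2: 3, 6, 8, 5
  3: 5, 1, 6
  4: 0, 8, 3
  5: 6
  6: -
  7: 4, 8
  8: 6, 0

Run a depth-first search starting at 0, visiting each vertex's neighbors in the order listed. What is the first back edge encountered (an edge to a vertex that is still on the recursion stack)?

DFS from 0 (visiting each vertex's neighbors in the order listed); mark gray on enter, black on exit:
0 gray
  2 gray
    3 gray
      5 gray
        6 gray
        6 black
      5 black
      1 gray
        1→5: 5 black — skip
      1 black
      3→6: 6 black — skip
    3 black
    2→6: 6 black — skip
    8 gray
      8→6: 6 black — skip
      8→0: 0 is gray → back edge
First back edge: 8 → 0.

8→0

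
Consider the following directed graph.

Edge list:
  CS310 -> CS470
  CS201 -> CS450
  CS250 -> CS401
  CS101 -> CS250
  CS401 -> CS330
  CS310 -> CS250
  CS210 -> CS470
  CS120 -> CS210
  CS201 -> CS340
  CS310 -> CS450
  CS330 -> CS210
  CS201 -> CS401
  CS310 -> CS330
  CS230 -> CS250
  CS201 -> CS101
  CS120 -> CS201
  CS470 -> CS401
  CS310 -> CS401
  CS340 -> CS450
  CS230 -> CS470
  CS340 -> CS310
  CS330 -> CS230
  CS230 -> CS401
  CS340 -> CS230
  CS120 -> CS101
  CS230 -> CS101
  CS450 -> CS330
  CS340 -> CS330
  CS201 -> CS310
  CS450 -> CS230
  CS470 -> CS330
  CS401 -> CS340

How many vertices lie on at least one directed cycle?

A vertex is on a directed cycle iff it belongs to a strongly connected component of size ≥ 2 (or has a self-loop).
The vertices on cycles are {CS101, CS210, CS230, CS250, CS310, CS330, CS340, CS401, CS450, CS470} — 10 in total.

10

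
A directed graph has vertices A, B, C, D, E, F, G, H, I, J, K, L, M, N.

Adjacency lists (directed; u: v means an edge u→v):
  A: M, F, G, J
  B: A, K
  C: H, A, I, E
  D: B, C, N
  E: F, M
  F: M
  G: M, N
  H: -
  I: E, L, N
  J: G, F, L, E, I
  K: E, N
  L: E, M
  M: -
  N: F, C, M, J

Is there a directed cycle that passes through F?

No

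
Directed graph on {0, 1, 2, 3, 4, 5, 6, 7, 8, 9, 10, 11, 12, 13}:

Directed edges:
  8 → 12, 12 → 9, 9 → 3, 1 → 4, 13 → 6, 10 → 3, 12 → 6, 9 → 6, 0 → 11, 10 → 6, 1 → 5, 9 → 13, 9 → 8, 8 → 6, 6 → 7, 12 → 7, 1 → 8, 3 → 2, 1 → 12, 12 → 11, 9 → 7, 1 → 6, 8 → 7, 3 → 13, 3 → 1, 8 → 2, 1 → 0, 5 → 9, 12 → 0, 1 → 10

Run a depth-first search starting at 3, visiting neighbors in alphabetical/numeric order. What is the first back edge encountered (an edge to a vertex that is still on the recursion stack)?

9->3

DFS from 3 (visiting neighbors in alphabetical/numeric order); mark gray on enter, black on exit:
3 gray
  1 gray
    0 gray
      11 gray
      11 black
    0 black
    4 gray
    4 black
    5 gray
      9 gray
        9→3: 3 is gray → back edge
First back edge: 9 → 3.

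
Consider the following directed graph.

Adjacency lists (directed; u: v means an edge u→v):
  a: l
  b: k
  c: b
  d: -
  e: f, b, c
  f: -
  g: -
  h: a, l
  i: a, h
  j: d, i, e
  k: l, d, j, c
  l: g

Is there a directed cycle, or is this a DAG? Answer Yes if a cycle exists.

DFS with white/gray/black marking, starting from h:
h gray
  a gray
    l gray
      g gray
      g black
    l black
  a black
  h→l: l black — skip
h black
b gray
  k gray
    k→l: l black — skip
    d gray
    d black
    j gray
      j→d: d black — skip
      i gray
        i→a: a black — skip
        i→h: h black — skip
      i black
      e gray
        f gray
        f black
        e→b: b is gray → back edge
Back edge found, so a cycle exists: b → k → j → e → b.

Yes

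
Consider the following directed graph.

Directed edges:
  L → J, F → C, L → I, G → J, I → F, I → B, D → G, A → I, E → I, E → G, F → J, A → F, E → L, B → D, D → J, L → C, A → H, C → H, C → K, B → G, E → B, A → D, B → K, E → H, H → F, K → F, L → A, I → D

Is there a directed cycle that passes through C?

Yes

C is on a cycle iff C can reach itself via ≥1 edge.
C → K → F → C — yes.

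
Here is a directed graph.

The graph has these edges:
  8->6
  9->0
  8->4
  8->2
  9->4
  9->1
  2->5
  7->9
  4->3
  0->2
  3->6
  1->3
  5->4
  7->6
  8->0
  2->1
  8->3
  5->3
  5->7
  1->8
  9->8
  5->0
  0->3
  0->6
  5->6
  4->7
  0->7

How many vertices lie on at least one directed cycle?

A vertex is on a directed cycle iff it belongs to a strongly connected component of size ≥ 2 (or has a self-loop).
The vertices on cycles are {0, 1, 2, 4, 5, 7, 8, 9} — 8 in total.

8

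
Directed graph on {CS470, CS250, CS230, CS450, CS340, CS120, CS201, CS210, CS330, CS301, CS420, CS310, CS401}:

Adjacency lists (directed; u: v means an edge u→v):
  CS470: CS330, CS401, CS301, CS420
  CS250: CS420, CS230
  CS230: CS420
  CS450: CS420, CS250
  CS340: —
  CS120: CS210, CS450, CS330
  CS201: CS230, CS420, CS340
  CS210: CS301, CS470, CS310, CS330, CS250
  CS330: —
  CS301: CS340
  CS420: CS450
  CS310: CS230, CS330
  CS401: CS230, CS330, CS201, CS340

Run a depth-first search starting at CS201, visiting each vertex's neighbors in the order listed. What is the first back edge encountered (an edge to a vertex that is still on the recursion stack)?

DFS from CS201 (visiting each vertex's neighbors in the order listed); mark gray on enter, black on exit:
CS201 gray
  CS230 gray
    CS420 gray
      CS450 gray
        CS450→CS420: CS420 is gray → back edge
First back edge: CS450 → CS420.

CS450→CS420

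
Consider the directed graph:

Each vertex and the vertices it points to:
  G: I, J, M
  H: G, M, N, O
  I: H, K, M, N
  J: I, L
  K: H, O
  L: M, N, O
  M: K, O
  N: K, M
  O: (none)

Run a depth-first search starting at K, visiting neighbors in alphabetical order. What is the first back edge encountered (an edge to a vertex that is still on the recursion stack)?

DFS from K (visiting neighbors in alphabetical order); mark gray on enter, black on exit:
K gray
  H gray
    G gray
      I gray
        I→H: H is gray → back edge
First back edge: I → H.

I→H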